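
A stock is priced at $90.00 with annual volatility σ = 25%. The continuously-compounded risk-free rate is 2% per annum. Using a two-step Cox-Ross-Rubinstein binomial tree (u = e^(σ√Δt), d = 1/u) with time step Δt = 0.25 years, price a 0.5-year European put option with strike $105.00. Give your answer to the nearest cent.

$16.45

CRR parameters: u = e^(σ√Δt) = e^(0.25·√0.25) = 1.1331, d = 1/u = 0.8825
Per-period rate: rΔt = 0.02·0.25 = 0.005, so R = e^0.005 = 1.0050
Risk-neutral probability p = (e^0.005 − 0.8825)/(1.1331 − 0.8825) = 0.1225/0.2507 = 0.4888
Terminal stock prices: S_uu = 115.6, S_ud = 90, S_dd = 70.09
Terminal payoffs (K − S): max(-10.56, 0) = 0, max(15, 0) = 15, max(34.91, 0) = 34.91
Node u (S = 102): V_u = e^(−0.005)·[0.4888·0.0000 + 0.5112·15.0000] = 7.6299
Node d (S = 79.42): V_d = e^(−0.005)·[0.4888·15.0000 + 0.5112·34.9079] = 25.0516
Node 0 (S = 90): V_0 = e^(−0.005)·[0.4888·7.6299 + 0.5112·25.0516] = 16.4536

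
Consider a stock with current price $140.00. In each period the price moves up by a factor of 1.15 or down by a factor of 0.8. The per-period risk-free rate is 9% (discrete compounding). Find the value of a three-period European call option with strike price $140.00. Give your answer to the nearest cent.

$34.24

Risk-neutral probability p = (1 + 0.09 − 0.8)/(1.15 − 0.8) = 0.2900/0.3500 = 0.8286
Terminal stock prices: S_uuu = 212.9, S_uud = 148.1, S_udd = 103, S_ddd = 71.68
Terminal payoffs (S − K): max(72.92, 0) = 72.92, max(8.12, 0) = 8.12, max(-36.96, 0) = 0, max(-68.32, 0) = 0
Node uu (S = 185.1): V_uu = 1/1.09·[0.8286·72.9225 + 0.1714·8.1200] = 56.7096
Node ud (S = 128.8): V_ud = 1/1.09·[0.8286·8.1200 + 0.1714·0.0000] = 6.1725
Node dd (S = 89.6): V_dd = 1/1.09·[0.8286·0.0000 + 0.1714·0.0000] = 0.0000
Node u (S = 161): V_u = 1/1.09·[0.8286·56.7096 + 0.1714·6.1725] = 44.0790
Node d (S = 112): V_d = 1/1.09·[0.8286·6.1725 + 0.1714·0.0000] = 4.6921
Node 0 (S = 140): V_0 = 1/1.09·[0.8286·44.0790 + 0.1714·4.6921] = 34.2449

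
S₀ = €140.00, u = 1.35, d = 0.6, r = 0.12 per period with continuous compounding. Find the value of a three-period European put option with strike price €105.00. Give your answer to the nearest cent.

€6.15

Risk-neutral probability p = (e^0.12 − 0.6)/(1.35 − 0.6) = 0.5275/0.7500 = 0.7033
Terminal stock prices: S_uuu = 344.5, S_uud = 153.1, S_udd = 68.04, S_ddd = 30.24
Terminal payoffs (K − S): max(-239.5, 0) = 0, max(-48.09, 0) = 0, max(36.96, 0) = 36.96, max(74.76, 0) = 74.76
Node uu (S = 255.2): V_uu = e^(−0.12)·[0.7033·0.0000 + 0.2967·0.0000] = 0.0000
Node ud (S = 113.4): V_ud = e^(−0.12)·[0.7033·0.0000 + 0.2967·36.9600] = 9.7250
Node dd (S = 50.4): V_dd = e^(−0.12)·[0.7033·36.9600 + 0.2967·74.7600] = 42.7266
Node u (S = 189): V_u = e^(−0.12)·[0.7033·0.0000 + 0.2967·9.7250] = 2.5589
Node d (S = 84): V_d = e^(−0.12)·[0.7033·9.7250 + 0.2967·42.7266] = 17.3088
Node 0 (S = 140): V_0 = e^(−0.12)·[0.7033·2.5589 + 0.2967·17.3088] = 6.1506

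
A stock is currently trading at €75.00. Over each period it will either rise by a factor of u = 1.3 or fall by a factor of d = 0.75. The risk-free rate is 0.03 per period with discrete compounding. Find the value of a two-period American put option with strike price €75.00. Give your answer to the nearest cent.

Risk-neutral probability p = (1 + 0.03 − 0.75)/(1.3 − 0.75) = 0.2800/0.5500 = 0.5091
Terminal stock prices: S_uu = 126.8, S_ud = 73.12, S_dd = 42.19
Terminal payoffs (K − S): max(-51.75, 0) = 0, max(1.875, 0) = 1.875, max(32.81, 0) = 32.81
Node u (S = 97.5): continuation = 1/1.03·[0.5091·0.0000 + 0.4909·1.8750] = 0.8936; exercise value = 0.0000 ≤ continuation, so V_u = 0.8936
Node d (S = 56.25): continuation = 1/1.03·[0.5091·1.8750 + 0.4909·32.8125] = 16.5655; exercise value = 18.7500 > continuation, so V_d = 18.7500 (exercise)
Node 0 (S = 75): continuation = 1/1.03·[0.5091·0.8936 + 0.4909·18.7500] = 9.3781; exercise value = 0.0000 ≤ continuation, so V_0 = 9.3781

€9.38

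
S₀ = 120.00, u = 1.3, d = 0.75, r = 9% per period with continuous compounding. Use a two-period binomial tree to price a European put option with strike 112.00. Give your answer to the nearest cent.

5.21

Risk-neutral probability p = (e^0.09 − 0.75)/(1.3 − 0.75) = 0.3442/0.5500 = 0.6258
Terminal stock prices: S_uu = 202.8, S_ud = 117, S_dd = 67.5
Terminal payoffs (K − S): max(-90.8, 0) = 0, max(-5, 0) = 0, max(44.5, 0) = 44.5
Node u (S = 156): V_u = e^(−0.09)·[0.6258·0.0000 + 0.3742·0.0000] = 0.0000
Node d (S = 90): V_d = e^(−0.09)·[0.6258·0.0000 + 0.3742·44.5000] = 15.2199
Node 0 (S = 120): V_0 = e^(−0.09)·[0.6258·0.0000 + 0.3742·15.2199] = 5.2055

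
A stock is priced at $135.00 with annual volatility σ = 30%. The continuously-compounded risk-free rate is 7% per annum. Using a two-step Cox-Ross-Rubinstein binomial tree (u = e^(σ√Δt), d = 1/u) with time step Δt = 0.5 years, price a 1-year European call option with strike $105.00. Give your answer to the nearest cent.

$40.53

CRR parameters: u = e^(σ√Δt) = e^(0.3·√0.5) = 1.2363, d = 1/u = 0.8089
Per-period rate: rΔt = 0.07·0.5 = 0.035, so R = e^0.035 = 1.0356
Risk-neutral probability p = (e^0.035 − 0.8089)/(1.2363 − 0.8089) = 0.2268/0.4275 = 0.5305
Terminal stock prices: S_uu = 206.3, S_ud = 135, S_dd = 88.32
Terminal payoffs (S − K): max(101.3, 0) = 101.3, max(30, 0) = 30, max(-16.68, 0) = 0
Node u (S = 166.9): V_u = e^(−0.035)·[0.5305·101.3428 + 0.4695·30.0000] = 65.5134
Node d (S = 109.2): V_d = e^(−0.035)·[0.5305·30.0000 + 0.4695·0.0000] = 15.3675
Node 0 (S = 135): V_0 = e^(−0.035)·[0.5305·65.5134 + 0.4695·15.3675] = 40.5261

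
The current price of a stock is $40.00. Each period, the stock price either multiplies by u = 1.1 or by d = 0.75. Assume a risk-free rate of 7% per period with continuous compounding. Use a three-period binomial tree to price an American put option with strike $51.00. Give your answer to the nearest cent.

Risk-neutral probability p = (e^0.07 − 0.75)/(1.1 − 0.75) = 0.3225/0.3500 = 0.9215
Terminal stock prices: S_uuu = 53.24, S_uud = 36.3, S_udd = 24.75, S_ddd = 16.88
Terminal payoffs (K − S): max(-2.24, 0) = 0, max(14.7, 0) = 14.7, max(26.25, 0) = 26.25, max(34.12, 0) = 34.12
Node uu (S = 48.4): continuation = e^(−0.07)·[0.9215·0.0000 + 0.0785·14.7000] = 1.0766; exercise value = 2.6000 > continuation, so V_uu = 2.6000 (exercise)
Node ud (S = 33): continuation = e^(−0.07)·[0.9215·14.7000 + 0.0785·26.2500] = 14.5521; exercise value = 18.0000 > continuation, so V_ud = 18.0000 (exercise)
Node dd (S = 22.5): continuation = e^(−0.07)·[0.9215·26.2500 + 0.0785·34.1250] = 25.0521; exercise value = 28.5000 > continuation, so V_dd = 28.5000 (exercise)
Node u (S = 44): continuation = e^(−0.07)·[0.9215·2.6000 + 0.0785·18.0000] = 3.5521; exercise value = 7.0000 > continuation, so V_u = 7.0000 (exercise)
Node d (S = 30): continuation = e^(−0.07)·[0.9215·18.0000 + 0.0785·28.5000] = 17.5521; exercise value = 21.0000 > continuation, so V_d = 21.0000 (exercise)
Node 0 (S = 40): continuation = e^(−0.07)·[0.9215·7.0000 + 0.0785·21.0000] = 7.5521; exercise value = 11.0000 > continuation, so V_0 = 11.0000 (exercise)

$11.00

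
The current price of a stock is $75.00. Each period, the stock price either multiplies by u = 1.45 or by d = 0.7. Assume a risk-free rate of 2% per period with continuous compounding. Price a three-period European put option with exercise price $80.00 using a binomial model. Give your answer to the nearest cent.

$20.20

Risk-neutral probability p = (e^0.02 − 0.7)/(1.45 − 0.7) = 0.3202/0.7500 = 0.4269
Terminal stock prices: S_uuu = 228.6, S_uud = 110.4, S_udd = 53.29, S_ddd = 25.72
Terminal payoffs (K − S): max(-148.6, 0) = 0, max(-30.38, 0) = 0, max(26.71, 0) = 26.71, max(54.28, 0) = 54.28
Node uu (S = 157.7): V_uu = e^(−0.02)·[0.4269·0.0000 + 0.5731·0.0000] = 0.0000
Node ud (S = 76.12): V_ud = e^(−0.02)·[0.4269·0.0000 + 0.5731·26.7125] = 15.0049
Node dd (S = 36.75): V_dd = e^(−0.02)·[0.4269·26.7125 + 0.5731·54.2750] = 41.6659
Node u (S = 108.8): V_u = e^(−0.02)·[0.4269·0.0000 + 0.5731·15.0049] = 8.4285
Node d (S = 52.5): V_d = e^(−0.02)·[0.4269·15.0049 + 0.5731·41.6659] = 29.6837
Node 0 (S = 75): V_0 = e^(−0.02)·[0.4269·8.4285 + 0.5731·29.6837] = 20.2010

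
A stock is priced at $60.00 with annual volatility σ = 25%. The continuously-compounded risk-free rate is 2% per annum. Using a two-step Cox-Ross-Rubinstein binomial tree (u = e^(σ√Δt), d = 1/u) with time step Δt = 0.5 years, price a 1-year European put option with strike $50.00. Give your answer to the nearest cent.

$2.05

CRR parameters: u = e^(σ√Δt) = e^(0.25·√0.5) = 1.1934, d = 1/u = 0.8380
Per-period rate: rΔt = 0.02·0.5 = 0.01, so R = e^0.01 = 1.0101
Risk-neutral probability p = (e^0.01 − 0.8380)/(1.1934 − 0.8380) = 0.1721/0.3554 = 0.4842
Terminal stock prices: S_uu = 85.45, S_ud = 60, S_dd = 42.13
Terminal payoffs (K − S): max(-35.45, 0) = 0, max(-10, 0) = 0, max(7.869, 0) = 7.869
Node u (S = 71.6): V_u = e^(−0.01)·[0.4842·0.0000 + 0.5158·0.0000] = 0.0000
Node d (S = 50.28): V_d = e^(−0.01)·[0.4842·0.0000 + 0.5158·7.8687] = 4.0183
Node 0 (S = 60): V_0 = e^(−0.01)·[0.4842·0.0000 + 0.5158·4.0183] = 2.0520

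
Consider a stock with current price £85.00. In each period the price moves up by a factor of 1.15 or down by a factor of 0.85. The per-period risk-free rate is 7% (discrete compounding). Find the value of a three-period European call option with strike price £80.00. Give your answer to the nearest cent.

Risk-neutral probability p = (1 + 0.07 − 0.85)/(1.15 − 0.85) = 0.2200/0.3000 = 0.7333
Terminal stock prices: S_uuu = 129.3, S_uud = 95.55, S_udd = 70.62, S_ddd = 52.2
Terminal payoffs (S − K): max(49.27, 0) = 49.27, max(15.55, 0) = 15.55, max(-9.376, 0) = 0, max(-27.8, 0) = 0
Node uu (S = 112.4): V_uu = 1/1.07·[0.7333·49.2744 + 0.2667·15.5506] = 37.6461
Node ud (S = 83.09): V_ud = 1/1.07·[0.7333·15.5506 + 0.2667·0.0000] = 10.6577
Node dd (S = 61.41): V_dd = 1/1.07·[0.7333·0.0000 + 0.2667·0.0000] = 0.0000
Node u (S = 97.75): V_u = 1/1.07·[0.7333·37.6461 + 0.2667·10.6577] = 28.4572
Node d (S = 72.25): V_d = 1/1.07·[0.7333·10.6577 + 0.2667·0.0000] = 7.3044
Node 0 (S = 85): V_0 = 1/1.07·[0.7333·28.4572 + 0.2667·7.3044] = 21.3238

£21.32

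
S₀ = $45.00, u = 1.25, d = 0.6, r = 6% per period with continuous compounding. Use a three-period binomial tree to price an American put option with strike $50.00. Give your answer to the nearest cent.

Risk-neutral probability p = (e^0.06 − 0.6)/(1.25 − 0.6) = 0.4618/0.6500 = 0.7105
Terminal stock prices: S_uuu = 87.89, S_uud = 42.19, S_udd = 20.25, S_ddd = 9.72
Terminal payoffs (K − S): max(-37.89, 0) = 0, max(7.812, 0) = 7.812, max(29.75, 0) = 29.75, max(40.28, 0) = 40.28
Node uu (S = 70.31): continuation = e^(−0.06)·[0.7105·0.0000 + 0.2895·7.8125] = 2.1299; exercise value = 0.0000 ≤ continuation, so V_uu = 2.1299
Node ud (S = 33.75): continuation = e^(−0.06)·[0.7105·7.8125 + 0.2895·29.7500] = 13.3382; exercise value = 16.2500 > continuation, so V_ud = 16.2500 (exercise)
Node dd (S = 16.2): continuation = e^(−0.06)·[0.7105·29.7500 + 0.2895·40.2800] = 30.8882; exercise value = 33.8000 > continuation, so V_dd = 33.8000 (exercise)
Node u (S = 56.25): continuation = e^(−0.06)·[0.7105·2.1299 + 0.2895·16.2500] = 5.8553; exercise value = 0.0000 ≤ continuation, so V_u = 5.8553
Node d (S = 27): continuation = e^(−0.06)·[0.7105·16.2500 + 0.2895·33.8000] = 20.0882; exercise value = 23.0000 > continuation, so V_d = 23.0000 (exercise)
Node 0 (S = 45): continuation = e^(−0.06)·[0.7105·5.8553 + 0.2895·23.0000] = 10.1884; exercise value = 5.0000 ≤ continuation, so V_0 = 10.1884

$10.19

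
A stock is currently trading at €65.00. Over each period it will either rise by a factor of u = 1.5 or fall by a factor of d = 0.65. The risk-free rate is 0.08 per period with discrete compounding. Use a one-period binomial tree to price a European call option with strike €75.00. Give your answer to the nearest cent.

Risk-neutral probability p = (1 + 0.08 − 0.65)/(1.5 − 0.65) = 0.4300/0.8500 = 0.5059
Terminal stock prices: S_u = 97.5, S_d = 42.25
Terminal payoffs (S − K): max(22.5, 0) = 22.5, max(-32.75, 0) = 0
Node 0 (S = 65): V_0 = 1/1.08·[0.5059·22.5000 + 0.4941·0.0000] = 10.5392

€10.54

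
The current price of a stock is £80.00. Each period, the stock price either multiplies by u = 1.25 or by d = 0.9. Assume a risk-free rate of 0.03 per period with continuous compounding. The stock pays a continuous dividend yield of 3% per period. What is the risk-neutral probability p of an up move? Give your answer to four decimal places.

Per-period risk-free factor R = e^0.03 = 1.0305; dividend-adjusted growth = e^(0.03−0.03) = 1.0000.
Risk-neutral probability p = (1.0000 − 0.9)/(1.25 − 0.9) = 0.1000/0.3500 = 0.2857

p = 0.2857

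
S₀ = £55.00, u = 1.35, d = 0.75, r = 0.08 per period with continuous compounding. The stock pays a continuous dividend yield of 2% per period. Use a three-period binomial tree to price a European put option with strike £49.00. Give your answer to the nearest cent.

£4.29

Per-period risk-free factor R = e^0.08 = 1.0833; dividend-adjusted growth = e^(0.08−0.02) = 1.0618.
Risk-neutral probability p = (1.0618 − 0.75)/(1.35 − 0.75) = 0.3118/0.6000 = 0.5197
Terminal stock prices: S_uuu = 135.3, S_uud = 75.18, S_udd = 41.77, S_ddd = 23.2
Terminal payoffs (K − S): max(-86.32, 0) = 0, max(-26.18, 0) = 0, max(7.234, 0) = 7.234, max(25.8, 0) = 25.8
Node uu (S = 100.2): V_uu = e^(−0.08)·[0.5197·0.0000 + 0.4803·0.0000] = 0.0000
Node ud (S = 55.69): V_ud = e^(−0.08)·[0.5197·0.0000 + 0.4803·7.2344] = 3.2073
Node dd (S = 30.94): V_dd = e^(−0.08)·[0.5197·7.2344 + 0.4803·25.7969] = 14.9078
Node u (S = 74.25): V_u = e^(−0.08)·[0.5197·0.0000 + 0.4803·3.2073] = 1.4220
Node d (S = 41.25): V_d = e^(−0.08)·[0.5197·3.2073 + 0.4803·14.9078] = 8.1481
Node 0 (S = 55): V_0 = e^(−0.08)·[0.5197·1.4220 + 0.4803·8.1481] = 4.2947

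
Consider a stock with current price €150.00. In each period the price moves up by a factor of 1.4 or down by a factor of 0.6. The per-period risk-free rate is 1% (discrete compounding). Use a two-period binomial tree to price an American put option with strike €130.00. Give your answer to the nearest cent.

€20.29

Risk-neutral probability p = (1 + 0.01 − 0.6)/(1.4 − 0.6) = 0.4100/0.8000 = 0.5125
Terminal stock prices: S_uu = 294, S_ud = 126, S_dd = 54
Terminal payoffs (K − S): max(-164, 0) = 0, max(4, 0) = 4, max(76, 0) = 76
Node u (S = 210): continuation = 1/1.01·[0.5125·0.0000 + 0.4875·4.0000] = 1.9307; exercise value = 0.0000 ≤ continuation, so V_u = 1.9307
Node d (S = 90): continuation = 1/1.01·[0.5125·4.0000 + 0.4875·76.0000] = 38.7129; exercise value = 40.0000 > continuation, so V_d = 40.0000 (exercise)
Node 0 (S = 150): continuation = 1/1.01·[0.5125·1.9307 + 0.4875·40.0000] = 20.2866; exercise value = 0.0000 ≤ continuation, so V_0 = 20.2866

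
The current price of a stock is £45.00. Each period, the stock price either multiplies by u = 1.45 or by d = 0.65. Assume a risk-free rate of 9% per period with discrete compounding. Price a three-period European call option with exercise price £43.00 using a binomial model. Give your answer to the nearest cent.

Risk-neutral probability p = (1 + 0.09 − 0.65)/(1.45 − 0.65) = 0.4400/0.8000 = 0.5500
Terminal stock prices: S_uuu = 137.2, S_uud = 61.5, S_udd = 27.57, S_ddd = 12.36
Terminal payoffs (S − K): max(94.19, 0) = 94.19, max(18.5, 0) = 18.5, max(-15.43, 0) = 0, max(-30.64, 0) = 0
Node uu (S = 94.61): V_uu = 1/1.09·[0.5500·94.1881 + 0.4500·18.4981] = 55.1630
Node ud (S = 42.41): V_ud = 1/1.09·[0.5500·18.4981 + 0.4500·0.0000] = 9.3339
Node dd (S = 19.01): V_dd = 1/1.09·[0.5500·0.0000 + 0.4500·0.0000] = 0.0000
Node u (S = 65.25): V_u = 1/1.09·[0.5500·55.1630 + 0.4500·9.3339] = 31.6880
Node d (S = 29.25): V_d = 1/1.09·[0.5500·9.3339 + 0.4500·0.0000] = 4.7098
Node 0 (S = 45): V_0 = 1/1.09·[0.5500·31.6880 + 0.4500·4.7098] = 17.9337

£17.93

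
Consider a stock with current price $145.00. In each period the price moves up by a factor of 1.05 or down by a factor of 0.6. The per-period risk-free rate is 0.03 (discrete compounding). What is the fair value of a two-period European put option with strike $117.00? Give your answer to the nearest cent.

$2.17

Risk-neutral probability p = (1 + 0.03 − 0.6)/(1.05 − 0.6) = 0.4300/0.4500 = 0.9556
Terminal stock prices: S_uu = 159.9, S_ud = 91.35, S_dd = 52.2
Terminal payoffs (K − S): max(-42.86, 0) = 0, max(25.65, 0) = 25.65, max(64.8, 0) = 64.8
Node u (S = 152.2): V_u = 1/1.03·[0.9556·0.0000 + 0.0444·25.6500] = 1.1068
Node d (S = 87): V_d = 1/1.03·[0.9556·25.6500 + 0.0444·64.8000] = 26.5922
Node 0 (S = 145): V_0 = 1/1.03·[0.9556·1.1068 + 0.0444·26.5922] = 2.1743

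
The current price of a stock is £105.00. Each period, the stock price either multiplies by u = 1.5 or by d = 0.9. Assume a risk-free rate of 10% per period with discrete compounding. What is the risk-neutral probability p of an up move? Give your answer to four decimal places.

p = 0.3333

Risk-neutral probability p = (1 + 0.1 − 0.9)/(1.5 − 0.9) = 0.2000/0.6000 = 0.3333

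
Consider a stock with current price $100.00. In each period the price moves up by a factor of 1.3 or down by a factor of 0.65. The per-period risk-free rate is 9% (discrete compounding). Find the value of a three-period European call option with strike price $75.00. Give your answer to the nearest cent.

$46.61

Risk-neutral probability p = (1 + 0.09 − 0.65)/(1.3 − 0.65) = 0.4400/0.6500 = 0.6769
Terminal stock prices: S_uuu = 219.7, S_uud = 109.9, S_udd = 54.93, S_ddd = 27.46
Terminal payoffs (S − K): max(144.7, 0) = 144.7, max(34.85, 0) = 34.85, max(-20.07, 0) = 0, max(-47.54, 0) = 0
Node uu (S = 169): V_uu = 1/1.09·[0.6769·144.7000 + 0.3231·34.8500] = 100.1927
Node ud (S = 84.5): V_ud = 1/1.09·[0.6769·34.8500 + 0.3231·0.0000] = 21.6429
Node dd (S = 42.25): V_dd = 1/1.09·[0.6769·0.0000 + 0.3231·0.0000] = 0.0000
Node u (S = 130): V_u = 1/1.09·[0.6769·100.1927 + 0.3231·21.6429] = 68.6377
Node d (S = 65): V_d = 1/1.09·[0.6769·21.6429 + 0.3231·0.0000] = 13.4409
Node 0 (S = 100): V_0 = 1/1.09·[0.6769·68.6377 + 0.3231·13.4409] = 46.6100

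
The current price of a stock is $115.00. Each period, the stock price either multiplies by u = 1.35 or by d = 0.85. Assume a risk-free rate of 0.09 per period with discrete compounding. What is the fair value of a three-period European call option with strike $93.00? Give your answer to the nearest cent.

$45.62

Risk-neutral probability p = (1 + 0.09 − 0.85)/(1.35 − 0.85) = 0.2400/0.5000 = 0.4800
Terminal stock prices: S_uuu = 282.9, S_uud = 178.1, S_udd = 112.2, S_ddd = 70.62
Terminal payoffs (S − K): max(189.9, 0) = 189.9, max(85.15, 0) = 85.15, max(19.17, 0) = 19.17, max(-22.38, 0) = 0
Node uu (S = 209.6): V_uu = 1/1.09·[0.4800·189.9431 + 0.5200·85.1494] = 124.2664
Node ud (S = 132): V_ud = 1/1.09·[0.4800·85.1494 + 0.5200·19.1681] = 46.6414
Node dd (S = 83.09): V_dd = 1/1.09·[0.4800·19.1681 + 0.5200·0.0000] = 8.4410
Node u (S = 155.2): V_u = 1/1.09·[0.4800·124.2664 + 0.5200·46.6414] = 76.9738
Node d (S = 97.75): V_d = 1/1.09·[0.4800·46.6414 + 0.5200·8.4410] = 24.5662
Node 0 (S = 115): V_0 = 1/1.09·[0.4800·76.9738 + 0.5200·24.5662] = 45.6164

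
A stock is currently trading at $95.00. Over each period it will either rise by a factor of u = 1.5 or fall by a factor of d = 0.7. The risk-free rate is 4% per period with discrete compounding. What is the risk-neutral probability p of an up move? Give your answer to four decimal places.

p = 0.4250

Risk-neutral probability p = (1 + 0.04 − 0.7)/(1.5 − 0.7) = 0.3400/0.8000 = 0.4250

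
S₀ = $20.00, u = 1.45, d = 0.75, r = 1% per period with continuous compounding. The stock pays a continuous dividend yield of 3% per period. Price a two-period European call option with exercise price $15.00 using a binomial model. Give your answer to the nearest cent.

$5.79

Per-period risk-free factor R = e^0.01 = 1.0101; dividend-adjusted growth = e^(0.01−0.03) = 0.9802.
Risk-neutral probability p = (0.9802 − 0.75)/(1.45 − 0.75) = 0.2302/0.7000 = 0.3289
Terminal stock prices: S_uu = 42.05, S_ud = 21.75, S_dd = 11.25
Terminal payoffs (S − K): max(27.05, 0) = 27.05, max(6.75, 0) = 6.75, max(-3.75, 0) = 0
Node u (S = 29): V_u = e^(−0.01)·[0.3289·27.0500 + 0.6711·6.7500] = 13.2922
Node d (S = 15): V_d = e^(−0.01)·[0.3289·6.7500 + 0.6711·0.0000] = 2.1977
Node 0 (S = 20): V_0 = e^(−0.01)·[0.3289·13.2922 + 0.6711·2.1977] = 5.7880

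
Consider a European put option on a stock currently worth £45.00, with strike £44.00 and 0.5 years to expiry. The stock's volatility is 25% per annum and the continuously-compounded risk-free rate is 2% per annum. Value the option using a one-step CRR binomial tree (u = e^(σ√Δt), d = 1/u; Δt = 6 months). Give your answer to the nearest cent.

CRR parameters: u = e^(σ√Δt) = e^(0.25·√0.5) = 1.1934, d = 1/u = 0.8380
Per-period rate: rΔt = 0.02·0.5 = 0.01, so R = e^0.01 = 1.0101
Risk-neutral probability p = (e^0.01 − 0.8380)/(1.1934 − 0.8380) = 0.1721/0.3554 = 0.4842
Terminal stock prices: S_u = 53.7, S_d = 37.71
Terminal payoffs (K − S): max(-9.701, 0) = 0, max(6.291, 0) = 6.291
Node 0 (S = 45): V_0 = e^(−0.01)·[0.4842·0.0000 + 0.5158·6.2915] = 3.2129

£3.21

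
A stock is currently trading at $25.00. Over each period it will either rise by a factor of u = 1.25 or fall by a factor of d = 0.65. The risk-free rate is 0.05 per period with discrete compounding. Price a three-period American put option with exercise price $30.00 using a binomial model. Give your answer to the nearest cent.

$6.91

Risk-neutral probability p = (1 + 0.05 − 0.65)/(1.25 − 0.65) = 0.4000/0.6000 = 0.6667
Terminal stock prices: S_uuu = 48.83, S_uud = 25.39, S_udd = 13.2, S_ddd = 6.866
Terminal payoffs (K − S): max(-18.83, 0) = 0, max(4.609, 0) = 4.609, max(16.8, 0) = 16.8, max(23.13, 0) = 23.13
Node uu (S = 39.06): continuation = 1/1.05·[0.6667·0.0000 + 0.3333·4.6094] = 1.4633; exercise value = 0.0000 ≤ continuation, so V_uu = 1.4633
Node ud (S = 20.31): continuation = 1/1.05·[0.6667·4.6094 + 0.3333·16.7969] = 8.2589; exercise value = 9.6875 > continuation, so V_ud = 9.6875 (exercise)
Node dd (S = 10.56): continuation = 1/1.05·[0.6667·16.7969 + 0.3333·23.1344] = 18.0089; exercise value = 19.4375 > continuation, so V_dd = 19.4375 (exercise)
Node u (S = 31.25): continuation = 1/1.05·[0.6667·1.4633 + 0.3333·9.6875] = 4.0045; exercise value = 0.0000 ≤ continuation, so V_u = 4.0045
Node d (S = 16.25): continuation = 1/1.05·[0.6667·9.6875 + 0.3333·19.4375] = 12.3214; exercise value = 13.7500 > continuation, so V_d = 13.7500 (exercise)
Node 0 (S = 25): continuation = 1/1.05·[0.6667·4.0045 + 0.3333·13.7500] = 6.9076; exercise value = 5.0000 ≤ continuation, so V_0 = 6.9076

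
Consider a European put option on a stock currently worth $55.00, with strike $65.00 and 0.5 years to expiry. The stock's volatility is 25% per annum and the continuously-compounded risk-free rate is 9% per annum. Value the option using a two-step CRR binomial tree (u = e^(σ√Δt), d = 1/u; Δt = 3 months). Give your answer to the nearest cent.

CRR parameters: u = e^(σ√Δt) = e^(0.25·√0.25) = 1.1331, d = 1/u = 0.8825
Per-period rate: rΔt = 0.09·0.25 = 0.0225, so R = e^0.0225 = 1.0228
Risk-neutral probability p = (e^0.0225 − 0.8825)/(1.1331 − 0.8825) = 0.1403/0.2507 = 0.5596
Terminal stock prices: S_uu = 70.62, S_ud = 55, S_dd = 42.83
Terminal payoffs (K − S): max(-5.621, 0) = 0, max(10, 0) = 10, max(22.17, 0) = 22.17
Node u (S = 62.32): V_u = e^(−0.0225)·[0.5596·0.0000 + 0.4404·10.0000] = 4.3063
Node d (S = 48.54): V_d = e^(−0.0225)·[0.5596·10.0000 + 0.4404·22.1660] = 15.0165
Node 0 (S = 55): V_0 = e^(−0.0225)·[0.5596·4.3063 + 0.4404·15.0165] = 8.8226

$8.82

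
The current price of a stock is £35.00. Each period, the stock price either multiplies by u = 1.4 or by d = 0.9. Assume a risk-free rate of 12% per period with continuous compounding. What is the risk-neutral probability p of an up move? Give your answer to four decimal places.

Risk-neutral probability p = (e^0.12 − 0.9)/(1.4 − 0.9) = 0.2275/0.5000 = 0.4550

p = 0.4550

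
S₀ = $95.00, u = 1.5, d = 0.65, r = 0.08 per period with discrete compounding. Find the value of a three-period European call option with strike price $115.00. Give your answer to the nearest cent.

$28.34

Risk-neutral probability p = (1 + 0.08 − 0.65)/(1.5 − 0.65) = 0.4300/0.8500 = 0.5059
Terminal stock prices: S_uuu = 320.6, S_uud = 138.9, S_udd = 60.21, S_ddd = 26.09
Terminal payoffs (S − K): max(205.6, 0) = 205.6, max(23.94, 0) = 23.94, max(-54.79, 0) = 0, max(-88.91, 0) = 0
Node uu (S = 213.8): V_uu = 1/1.08·[0.5059·205.6250 + 0.4941·23.9375] = 107.2685
Node ud (S = 92.62): V_ud = 1/1.08·[0.5059·23.9375 + 0.4941·0.0000] = 11.2126
Node dd (S = 40.14): V_dd = 1/1.08·[0.5059·0.0000 + 0.4941·0.0000] = 0.0000
Node u (S = 142.5): V_u = 1/1.08·[0.5059·107.2685 + 0.4941·11.2126] = 55.3755
Node d (S = 61.75): V_d = 1/1.08·[0.5059·11.2126 + 0.4941·0.0000] = 5.2521
Node 0 (S = 95): V_0 = 1/1.08·[0.5059·55.3755 + 0.4941·5.2521] = 28.3413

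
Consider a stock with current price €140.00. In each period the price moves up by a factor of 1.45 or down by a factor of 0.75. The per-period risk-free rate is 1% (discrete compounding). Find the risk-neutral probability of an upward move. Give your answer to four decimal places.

Risk-neutral probability p = (1 + 0.01 − 0.75)/(1.45 − 0.75) = 0.2600/0.7000 = 0.3714

p = 0.3714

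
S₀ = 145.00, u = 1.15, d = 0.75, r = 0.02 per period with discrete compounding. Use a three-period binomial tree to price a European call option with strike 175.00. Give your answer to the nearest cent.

13.19

Risk-neutral probability p = (1 + 0.02 − 0.75)/(1.15 − 0.75) = 0.2700/0.4000 = 0.6750
Terminal stock prices: S_uuu = 220.5, S_uud = 143.8, S_udd = 93.8, S_ddd = 61.17
Terminal payoffs (S − K): max(45.53, 0) = 45.53, max(-31.18, 0) = 0, max(-81.2, 0) = 0, max(-113.8, 0) = 0
Node uu (S = 191.8): V_uu = 1/1.02·[0.6750·45.5269 + 0.3250·0.0000] = 30.1281
Node ud (S = 125.1): V_ud = 1/1.02·[0.6750·0.0000 + 0.3250·0.0000] = 0.0000
Node dd (S = 81.56): V_dd = 1/1.02·[0.6750·0.0000 + 0.3250·0.0000] = 0.0000
Node u (S = 166.8): V_u = 1/1.02·[0.6750·30.1281 + 0.3250·0.0000] = 19.9377
Node d (S = 108.8): V_d = 1/1.02·[0.6750·0.0000 + 0.3250·0.0000] = 0.0000
Node 0 (S = 145): V_0 = 1/1.02·[0.6750·19.9377 + 0.3250·0.0000] = 13.1941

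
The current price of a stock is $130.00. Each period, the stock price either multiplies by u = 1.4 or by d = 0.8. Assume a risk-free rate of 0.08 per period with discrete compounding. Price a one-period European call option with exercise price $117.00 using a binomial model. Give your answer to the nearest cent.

Risk-neutral probability p = (1 + 0.08 − 0.8)/(1.4 − 0.8) = 0.2800/0.6000 = 0.4667
Terminal stock prices: S_u = 182, S_d = 104
Terminal payoffs (S − K): max(65, 0) = 65, max(-13, 0) = 0
Node 0 (S = 130): V_0 = 1/1.08·[0.4667·65.0000 + 0.5333·0.0000] = 28.0864

$28.09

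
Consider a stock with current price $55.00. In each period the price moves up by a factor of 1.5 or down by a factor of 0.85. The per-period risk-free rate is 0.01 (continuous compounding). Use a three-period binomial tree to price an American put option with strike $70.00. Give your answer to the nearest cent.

$19.68

Risk-neutral probability p = (e^0.01 − 0.85)/(1.5 − 0.85) = 0.1601/0.6500 = 0.2462
Terminal stock prices: S_uuu = 185.6, S_uud = 105.2, S_udd = 59.61, S_ddd = 33.78
Terminal payoffs (K − S): max(-115.6, 0) = 0, max(-35.19, 0) = 0, max(10.39, 0) = 10.39, max(36.22, 0) = 36.22
Node uu (S = 123.8): continuation = e^(−0.01)·[0.2462·0.0000 + 0.7538·0.0000] = 0.0000; exercise value = 0.0000 ≤ continuation, so V_uu = 0.0000
Node ud (S = 70.12): continuation = e^(−0.01)·[0.2462·0.0000 + 0.7538·10.3938] = 7.7565; exercise value = 0.0000 ≤ continuation, so V_ud = 7.7565
Node dd (S = 39.74): continuation = e^(−0.01)·[0.2462·10.3938 + 0.7538·36.2231] = 29.5660; exercise value = 30.2625 > continuation, so V_dd = 30.2625 (exercise)
Node u (S = 82.5): continuation = e^(−0.01)·[0.2462·0.0000 + 0.7538·7.7565] = 5.7885; exercise value = 0.0000 ≤ continuation, so V_u = 5.7885
Node d (S = 46.75): continuation = e^(−0.01)·[0.2462·7.7565 + 0.7538·30.2625] = 24.4749; exercise value = 23.2500 ≤ continuation, so V_d = 24.4749
Node 0 (S = 55): continuation = e^(−0.01)·[0.2462·5.7885 + 0.7538·24.4749] = 19.6759; exercise value = 15.0000 ≤ continuation, so V_0 = 19.6759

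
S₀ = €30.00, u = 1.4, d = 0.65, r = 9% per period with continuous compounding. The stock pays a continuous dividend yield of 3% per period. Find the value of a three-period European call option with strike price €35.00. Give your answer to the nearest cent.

Per-period risk-free factor R = e^0.09 = 1.0942; dividend-adjusted growth = e^(0.09−0.03) = 1.0618.
Risk-neutral probability p = (1.0618 − 0.65)/(1.4 − 0.65) = 0.4118/0.7500 = 0.5491
Terminal stock prices: S_uuu = 82.32, S_uud = 38.22, S_udd = 17.75, S_ddd = 8.239
Terminal payoffs (S − K): max(47.32, 0) = 47.32, max(3.22, 0) = 3.22, max(-17.25, 0) = 0, max(-26.76, 0) = 0
Node uu (S = 58.8): V_uu = e^(−0.09)·[0.5491·47.3200 + 0.4509·3.2200] = 25.0746
Node ud (S = 27.3): V_ud = e^(−0.09)·[0.5491·3.2200 + 0.4509·0.0000] = 1.6160
Node dd (S = 12.68): V_dd = e^(−0.09)·[0.5491·0.0000 + 0.4509·0.0000] = 0.0000
Node u (S = 42): V_u = e^(−0.09)·[0.5491·25.0746 + 0.4509·1.6160] = 13.2497
Node d (S = 19.5): V_d = e^(−0.09)·[0.5491·1.6160 + 0.4509·0.0000] = 0.8110
Node 0 (S = 30): V_0 = e^(−0.09)·[0.5491·13.2497 + 0.4509·0.8110] = 6.9836

€6.98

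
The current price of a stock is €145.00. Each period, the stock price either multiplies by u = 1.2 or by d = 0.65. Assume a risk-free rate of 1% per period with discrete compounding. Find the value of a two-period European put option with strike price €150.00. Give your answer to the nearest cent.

€26.74

Risk-neutral probability p = (1 + 0.01 − 0.65)/(1.2 − 0.65) = 0.3600/0.5500 = 0.6545
Terminal stock prices: S_uu = 208.8, S_ud = 113.1, S_dd = 61.26
Terminal payoffs (K − S): max(-58.8, 0) = 0, max(36.9, 0) = 36.9, max(88.74, 0) = 88.74
Node u (S = 174): V_u = 1/1.01·[0.6545·0.0000 + 0.3455·36.9000] = 12.6211
Node d (S = 94.25): V_d = 1/1.01·[0.6545·36.9000 + 0.3455·88.7375] = 54.2649
Node 0 (S = 145): V_0 = 1/1.01·[0.6545·12.6211 + 0.3455·54.2649] = 26.7397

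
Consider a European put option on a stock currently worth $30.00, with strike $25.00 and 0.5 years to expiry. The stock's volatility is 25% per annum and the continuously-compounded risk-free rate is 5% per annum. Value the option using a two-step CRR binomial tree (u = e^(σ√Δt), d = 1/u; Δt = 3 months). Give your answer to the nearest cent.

CRR parameters: u = e^(σ√Δt) = e^(0.25·√0.25) = 1.1331, d = 1/u = 0.8825
Per-period rate: rΔt = 0.05·0.25 = 0.0125, so R = e^0.0125 = 1.0126
Risk-neutral probability p = (e^0.0125 − 0.8825)/(1.1331 − 0.8825) = 0.1301/0.2507 = 0.5190
Terminal stock prices: S_uu = 38.52, S_ud = 30, S_dd = 23.36
Terminal payoffs (K − S): max(-13.52, 0) = 0, max(-5, 0) = 0, max(1.636, 0) = 1.636
Node u (S = 33.99): V_u = e^(−0.0125)·[0.5190·0.0000 + 0.4810·0.0000] = 0.0000
Node d (S = 26.47): V_d = e^(−0.0125)·[0.5190·0.0000 + 0.4810·1.6360] = 0.7772
Node 0 (S = 30): V_0 = e^(−0.0125)·[0.5190·0.0000 + 0.4810·0.7772] = 0.3692

$0.37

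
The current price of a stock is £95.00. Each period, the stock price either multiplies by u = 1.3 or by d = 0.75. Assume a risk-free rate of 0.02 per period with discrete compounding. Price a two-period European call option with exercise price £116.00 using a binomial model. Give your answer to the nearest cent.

Risk-neutral probability p = (1 + 0.02 − 0.75)/(1.3 − 0.75) = 0.2700/0.5500 = 0.4909
Terminal stock prices: S_uu = 160.6, S_ud = 92.62, S_dd = 53.44
Terminal payoffs (S − K): max(44.55, 0) = 44.55, max(-23.38, 0) = 0, max(-62.56, 0) = 0
Node u (S = 123.5): V_u = 1/1.02·[0.4909·44.5500 + 0.5091·0.0000] = 21.4412
Node d (S = 71.25): V_d = 1/1.02·[0.4909·0.0000 + 0.5091·0.0000] = 0.0000
Node 0 (S = 95): V_0 = 1/1.02·[0.4909·21.4412 + 0.5091·0.0000] = 10.3193

£10.32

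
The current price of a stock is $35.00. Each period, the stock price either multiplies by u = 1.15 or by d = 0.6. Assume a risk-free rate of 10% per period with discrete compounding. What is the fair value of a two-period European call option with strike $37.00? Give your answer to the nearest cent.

$6.34

Risk-neutral probability p = (1 + 0.1 − 0.6)/(1.15 − 0.6) = 0.5000/0.5500 = 0.9091
Terminal stock prices: S_uu = 46.29, S_ud = 24.15, S_dd = 12.6
Terminal payoffs (S − K): max(9.287, 0) = 9.287, max(-12.85, 0) = 0, max(-24.4, 0) = 0
Node u (S = 40.25): V_u = 1/1.1·[0.9091·9.2875 + 0.0909·0.0000] = 7.6756
Node d (S = 21): V_d = 1/1.1·[0.9091·0.0000 + 0.0909·0.0000] = 0.0000
Node 0 (S = 35): V_0 = 1/1.1·[0.9091·7.6756 + 0.0909·0.0000] = 6.3435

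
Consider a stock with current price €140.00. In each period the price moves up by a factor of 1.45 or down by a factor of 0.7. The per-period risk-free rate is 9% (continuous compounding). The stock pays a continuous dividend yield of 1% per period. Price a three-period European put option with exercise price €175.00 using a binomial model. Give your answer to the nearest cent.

€32.46

Per-period risk-free factor R = e^0.09 = 1.0942; dividend-adjusted growth = e^(0.09−0.01) = 1.0833.
Risk-neutral probability p = (1.0833 − 0.7)/(1.45 − 0.7) = 0.3833/0.7500 = 0.5110
Terminal stock prices: S_uuu = 426.8, S_uud = 206, S_udd = 99.47, S_ddd = 48.02
Terminal payoffs (K − S): max(-251.8, 0) = 0, max(-31.05, 0) = 0, max(75.53, 0) = 75.53, max(127, 0) = 127
Node uu (S = 294.4): V_uu = e^(−0.09)·[0.5110·0.0000 + 0.4890·0.0000] = 0.0000
Node ud (S = 142.1): V_ud = e^(−0.09)·[0.5110·0.0000 + 0.4890·75.5300] = 33.7519
Node dd (S = 68.6): V_dd = e^(−0.09)·[0.5110·75.5300 + 0.4890·126.9800] = 92.0205
Node u (S = 203): V_u = e^(−0.09)·[0.5110·0.0000 + 0.4890·33.7519] = 15.0826
Node d (S = 98): V_d = e^(−0.09)·[0.5110·33.7519 + 0.4890·92.0205] = 56.8852
Node 0 (S = 140): V_0 = e^(−0.09)·[0.5110·15.0826 + 0.4890·56.8852] = 32.4647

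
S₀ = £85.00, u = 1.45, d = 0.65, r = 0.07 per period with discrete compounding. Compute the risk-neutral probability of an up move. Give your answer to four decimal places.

Risk-neutral probability p = (1 + 0.07 − 0.65)/(1.45 − 0.65) = 0.4200/0.8000 = 0.5250

p = 0.5250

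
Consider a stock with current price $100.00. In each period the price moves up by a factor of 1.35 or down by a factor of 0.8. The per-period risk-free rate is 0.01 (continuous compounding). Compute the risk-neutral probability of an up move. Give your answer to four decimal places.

p = 0.3819

Risk-neutral probability p = (e^0.01 − 0.8)/(1.35 − 0.8) = 0.2101/0.5500 = 0.3819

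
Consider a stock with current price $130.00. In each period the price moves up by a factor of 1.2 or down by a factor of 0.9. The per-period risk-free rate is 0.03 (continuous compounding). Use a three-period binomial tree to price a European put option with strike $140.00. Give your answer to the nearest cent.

Risk-neutral probability p = (e^0.03 − 0.9)/(1.2 − 0.9) = 0.1305/0.3000 = 0.4348
Terminal stock prices: S_uuu = 224.6, S_uud = 168.5, S_udd = 126.4, S_ddd = 94.77
Terminal payoffs (K − S): max(-84.64, 0) = 0, max(-28.48, 0) = 0, max(13.64, 0) = 13.64, max(45.23, 0) = 45.23
Node uu (S = 187.2): V_uu = e^(−0.03)·[0.4348·0.0000 + 0.5652·0.0000] = 0.0000
Node ud (S = 140.4): V_ud = e^(−0.03)·[0.4348·0.0000 + 0.5652·13.6400] = 7.4808
Node dd (S = 105.3): V_dd = e^(−0.03)·[0.4348·13.6400 + 0.5652·45.2300] = 30.5624
Node u (S = 156): V_u = e^(−0.03)·[0.4348·0.0000 + 0.5652·7.4808] = 4.1029
Node d (S = 117): V_d = e^(−0.03)·[0.4348·7.4808 + 0.5652·30.5624] = 19.9188
Node 0 (S = 130): V_0 = e^(−0.03)·[0.4348·4.1029 + 0.5652·19.9188] = 12.6558

$12.66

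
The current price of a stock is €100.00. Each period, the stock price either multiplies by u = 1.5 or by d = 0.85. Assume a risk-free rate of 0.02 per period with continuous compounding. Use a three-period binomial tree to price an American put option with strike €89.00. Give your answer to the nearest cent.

€10.45

Risk-neutral probability p = (e^0.02 − 0.85)/(1.5 − 0.85) = 0.1702/0.6500 = 0.2618
Terminal stock prices: S_uuu = 337.5, S_uud = 191.2, S_udd = 108.4, S_ddd = 61.41
Terminal payoffs (K − S): max(-248.5, 0) = 0, max(-102.2, 0) = 0, max(-19.37, 0) = 0, max(27.59, 0) = 27.59
Node uu (S = 225): continuation = e^(−0.02)·[0.2618·0.0000 + 0.7382·0.0000] = 0.0000; exercise value = 0.0000 ≤ continuation, so V_uu = 0.0000
Node ud (S = 127.5): continuation = e^(−0.02)·[0.2618·0.0000 + 0.7382·0.0000] = 0.0000; exercise value = 0.0000 ≤ continuation, so V_ud = 0.0000
Node dd (S = 72.25): continuation = e^(−0.02)·[0.2618·0.0000 + 0.7382·27.5875] = 19.9605; exercise value = 16.7500 ≤ continuation, so V_dd = 19.9605
Node u (S = 150): continuation = e^(−0.02)·[0.2618·0.0000 + 0.7382·0.0000] = 0.0000; exercise value = 0.0000 ≤ continuation, so V_u = 0.0000
Node d (S = 85): continuation = e^(−0.02)·[0.2618·0.0000 + 0.7382·19.9605] = 14.4422; exercise value = 4.0000 ≤ continuation, so V_d = 14.4422
Node 0 (S = 100): continuation = e^(−0.02)·[0.2618·0.0000 + 0.7382·14.4422] = 10.4494; exercise value = 0.0000 ≤ continuation, so V_0 = 10.4494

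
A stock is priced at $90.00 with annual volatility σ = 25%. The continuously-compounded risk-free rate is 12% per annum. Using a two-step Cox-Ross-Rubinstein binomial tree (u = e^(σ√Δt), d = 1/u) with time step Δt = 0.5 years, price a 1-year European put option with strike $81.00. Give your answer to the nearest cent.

$2.16

CRR parameters: u = e^(σ√Δt) = e^(0.25·√0.5) = 1.1934, d = 1/u = 0.8380
Per-period rate: rΔt = 0.12·0.5 = 0.06, so R = e^0.06 = 1.0618
Risk-neutral probability p = (e^0.06 − 0.8380)/(1.1934 − 0.8380) = 0.2239/0.3554 = 0.6299
Terminal stock prices: S_uu = 128.2, S_ud = 90, S_dd = 63.2
Terminal payoffs (K − S): max(-47.17, 0) = 0, max(-9, 0) = 0, max(17.8, 0) = 17.8
Node u (S = 107.4): V_u = e^(−0.06)·[0.6299·0.0000 + 0.3701·0.0000] = 0.0000
Node d (S = 75.42): V_d = e^(−0.06)·[0.6299·0.0000 + 0.3701·17.8030] = 6.2050
Node 0 (S = 90): V_0 = e^(−0.06)·[0.6299·0.0000 + 0.3701·6.2050] = 2.1626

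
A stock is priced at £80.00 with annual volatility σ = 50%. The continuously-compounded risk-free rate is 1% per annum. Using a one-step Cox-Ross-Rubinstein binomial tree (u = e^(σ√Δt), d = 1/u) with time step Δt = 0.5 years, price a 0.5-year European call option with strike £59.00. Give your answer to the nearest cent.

CRR parameters: u = e^(σ√Δt) = e^(0.5·√0.5) = 1.4241, d = 1/u = 0.7022
Per-period rate: rΔt = 0.01·0.5 = 0.005, so R = e^0.005 = 1.0050
Risk-neutral probability p = (e^0.005 − 0.7022)/(1.4241 − 0.7022) = 0.3028/0.7219 = 0.4195
Terminal stock prices: S_u = 113.9, S_d = 56.18
Terminal payoffs (S − K): max(54.93, 0) = 54.93, max(-2.825, 0) = 0
Node 0 (S = 80): V_0 = e^(−0.005)·[0.4195·54.9295 + 0.5805·0.0000] = 22.9261

£22.93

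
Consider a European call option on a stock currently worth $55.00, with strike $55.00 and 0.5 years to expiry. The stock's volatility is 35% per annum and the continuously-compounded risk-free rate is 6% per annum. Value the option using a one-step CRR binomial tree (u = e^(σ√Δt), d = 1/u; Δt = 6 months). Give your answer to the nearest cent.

CRR parameters: u = e^(σ√Δt) = e^(0.35·√0.5) = 1.2808, d = 1/u = 0.7808
Per-period rate: rΔt = 0.06·0.5 = 0.03, so R = e^0.03 = 1.0305
Risk-neutral probability p = (e^0.03 − 0.7808)/(1.2808 − 0.7808) = 0.2497/0.5000 = 0.4993
Terminal stock prices: S_u = 70.44, S_d = 42.94
Terminal payoffs (S − K): max(15.44, 0) = 15.44, max(-12.06, 0) = 0
Node 0 (S = 55): V_0 = e^(−0.03)·[0.4993·15.4442 + 0.5007·0.0000] = 7.4841

$7.48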